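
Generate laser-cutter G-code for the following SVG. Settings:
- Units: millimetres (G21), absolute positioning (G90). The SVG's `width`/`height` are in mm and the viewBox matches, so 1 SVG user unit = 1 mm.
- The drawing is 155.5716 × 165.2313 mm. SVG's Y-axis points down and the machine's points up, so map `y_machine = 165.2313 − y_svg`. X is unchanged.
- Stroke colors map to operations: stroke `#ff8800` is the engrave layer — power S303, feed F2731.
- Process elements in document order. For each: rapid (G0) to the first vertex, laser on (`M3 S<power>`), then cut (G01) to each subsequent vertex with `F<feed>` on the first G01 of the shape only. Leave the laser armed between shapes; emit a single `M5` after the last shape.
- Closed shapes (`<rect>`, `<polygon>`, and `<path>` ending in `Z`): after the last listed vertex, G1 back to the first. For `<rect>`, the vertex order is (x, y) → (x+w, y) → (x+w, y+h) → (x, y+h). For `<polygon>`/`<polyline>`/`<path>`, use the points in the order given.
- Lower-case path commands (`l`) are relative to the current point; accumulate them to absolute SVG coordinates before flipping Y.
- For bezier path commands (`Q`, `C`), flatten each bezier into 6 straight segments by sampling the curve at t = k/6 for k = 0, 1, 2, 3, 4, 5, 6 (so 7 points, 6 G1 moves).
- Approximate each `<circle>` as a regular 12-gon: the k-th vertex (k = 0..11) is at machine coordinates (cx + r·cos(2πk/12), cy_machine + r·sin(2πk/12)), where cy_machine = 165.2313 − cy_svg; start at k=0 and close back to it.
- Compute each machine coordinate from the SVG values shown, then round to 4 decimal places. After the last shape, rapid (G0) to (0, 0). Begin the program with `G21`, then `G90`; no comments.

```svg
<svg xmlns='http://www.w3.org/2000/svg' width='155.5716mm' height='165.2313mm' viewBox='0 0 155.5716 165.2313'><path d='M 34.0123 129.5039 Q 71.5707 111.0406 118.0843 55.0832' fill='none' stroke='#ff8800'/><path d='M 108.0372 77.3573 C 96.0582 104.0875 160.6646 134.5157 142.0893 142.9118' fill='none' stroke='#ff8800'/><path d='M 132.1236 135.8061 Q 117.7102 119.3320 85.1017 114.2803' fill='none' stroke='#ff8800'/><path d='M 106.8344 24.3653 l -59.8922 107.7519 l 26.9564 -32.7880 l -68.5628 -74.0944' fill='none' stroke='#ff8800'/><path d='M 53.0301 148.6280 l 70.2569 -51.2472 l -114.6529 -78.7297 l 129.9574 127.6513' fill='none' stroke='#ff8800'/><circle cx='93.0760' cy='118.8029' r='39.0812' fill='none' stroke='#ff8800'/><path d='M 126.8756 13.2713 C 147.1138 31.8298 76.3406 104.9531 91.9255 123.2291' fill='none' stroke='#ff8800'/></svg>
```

1 u = 1 mm; y_m = 165.2313 − y.

[1] `<path>` quadratic bezier, #ff8800→engrave S303 F2731: (34.0123,35.7274) → (46.7805,42.9233) → (60.0463,52.2023) → (73.8095,63.5642) → (88.0703,77.0092) → (102.8285,92.5371) → (118.0843,110.1481)

[2] `<path>` cubic bezier, #ff8800→engrave S303 F2731: (108.0372,87.8740) → (107.6902,74.3199) → (115.6694,60.8641) → (127.5369,48.2215) → (138.8547,37.1067) → (145.1848,28.2344) → (142.0893,22.3195)

[3] `<path>` quadratic bezier, #ff8800→engrave S303 F2731: (132.1236,29.4252) → (126.8137,34.5993) → (120.4930,39.1388) → (113.1614,43.0437) → (104.8190,46.3140) → (95.4658,48.9498) → (85.1017,50.9510)

[4] `<path>` open polyline, #ff8800→engrave S303 F2731: (106.8344,140.8660) → (46.9422,33.1141) → (73.8986,65.9021) → (5.3358,139.9965)

[5] `<path>` open polyline, #ff8800→engrave S303 F2731: (53.0301,16.6033) → (123.2870,67.8505) → (8.6341,146.5802) → (138.5915,18.9289)

[6] `<circle>` circle, #ff8800→engrave S303 F2731: (132.1572,46.4284) → (126.9213,65.9690) → (112.6166,80.2737) → (93.0760,85.5096) → (73.5354,80.2737) → (59.2307,65.9690) → (53.9948,46.4284) → (59.2307,26.8878) → (73.5354,12.5831) → (93.0760,7.3472) → (112.6166,12.5831) → (126.9213,26.8878) → (132.1572,46.4284) (closed)

[7] `<path>` cubic bezier, #ff8800→engrave S303 F2731: (126.8756,151.9600) → (130.2316,138.6402) → (123.3459,119.2655) → (111.1455,96.8752) → (98.5574,74.5083) → (90.5084,55.2043) → (91.9255,42.0022)

G21
G90
G0 X34.0123 Y35.7274
M3 S303
G01 X46.7805 Y42.9233 F2731
G01 X60.0463 Y52.2023
G01 X73.8095 Y63.5642
G01 X88.0703 Y77.0092
G01 X102.8285 Y92.5371
G01 X118.0843 Y110.1481
G0 X108.0372 Y87.8740
M3 S303
G01 X107.6902 Y74.3199 F2731
G01 X115.6694 Y60.8641
G01 X127.5369 Y48.2215
G01 X138.8547 Y37.1067
G01 X145.1848 Y28.2344
G01 X142.0893 Y22.3195
G0 X132.1236 Y29.4252
M3 S303
G01 X126.8137 Y34.5993 F2731
G01 X120.4930 Y39.1388
G01 X113.1614 Y43.0437
G01 X104.8190 Y46.3140
G01 X95.4658 Y48.9498
G01 X85.1017 Y50.9510
G0 X106.8344 Y140.8660
M3 S303
G01 X46.9422 Y33.1141 F2731
G01 X73.8986 Y65.9021
G01 X5.3358 Y139.9965
G0 X53.0301 Y16.6033
M3 S303
G01 X123.2870 Y67.8505 F2731
G01 X8.6341 Y146.5802
G01 X138.5915 Y18.9289
G0 X132.1572 Y46.4284
M3 S303
G01 X126.9213 Y65.9690 F2731
G01 X112.6166 Y80.2737
G01 X93.0760 Y85.5096
G01 X73.5354 Y80.2737
G01 X59.2307 Y65.9690
G01 X53.9948 Y46.4284
G01 X59.2307 Y26.8878
G01 X73.5354 Y12.5831
G01 X93.0760 Y7.3472
G01 X112.6166 Y12.5831
G01 X126.9213 Y26.8878
G01 X132.1572 Y46.4284
G0 X126.8756 Y151.9600
M3 S303
G01 X130.2316 Y138.6402 F2731
G01 X123.3459 Y119.2655
G01 X111.1455 Y96.8752
G01 X98.5574 Y74.5083
G01 X90.5084 Y55.2043
G01 X91.9255 Y42.0022
M5
G0 X0.0000 Y0.0000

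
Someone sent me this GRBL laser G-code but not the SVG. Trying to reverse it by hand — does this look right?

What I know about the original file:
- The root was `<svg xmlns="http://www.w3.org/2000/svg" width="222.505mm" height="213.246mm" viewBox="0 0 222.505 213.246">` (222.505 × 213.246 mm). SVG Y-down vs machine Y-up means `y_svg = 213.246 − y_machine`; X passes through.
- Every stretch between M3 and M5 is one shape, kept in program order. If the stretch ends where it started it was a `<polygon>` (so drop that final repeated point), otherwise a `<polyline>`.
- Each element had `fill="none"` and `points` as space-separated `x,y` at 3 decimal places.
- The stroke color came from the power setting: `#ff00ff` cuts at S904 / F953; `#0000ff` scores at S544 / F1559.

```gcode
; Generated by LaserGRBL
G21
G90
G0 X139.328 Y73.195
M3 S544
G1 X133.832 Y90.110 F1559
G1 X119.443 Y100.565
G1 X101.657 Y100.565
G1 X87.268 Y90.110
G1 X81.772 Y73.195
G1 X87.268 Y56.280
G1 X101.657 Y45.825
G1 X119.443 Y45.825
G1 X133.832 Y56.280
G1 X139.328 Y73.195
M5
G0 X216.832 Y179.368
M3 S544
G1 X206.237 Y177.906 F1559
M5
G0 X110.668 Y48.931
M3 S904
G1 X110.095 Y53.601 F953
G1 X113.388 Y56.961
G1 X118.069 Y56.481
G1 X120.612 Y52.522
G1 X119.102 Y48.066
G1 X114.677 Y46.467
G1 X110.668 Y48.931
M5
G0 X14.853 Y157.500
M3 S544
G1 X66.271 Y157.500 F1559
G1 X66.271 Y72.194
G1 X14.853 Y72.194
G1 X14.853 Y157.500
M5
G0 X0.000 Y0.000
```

Machine Y-up, SVG Y-down with viewBox height 213.246, so y_svg = 213.246 − y_machine; X carries over.

Run 1: S544 ⇒ score layer `#0000ff`. The run returns to its start, so emit a `<polygon>` with points (Y-flipped): 139.328,140.051 133.832,123.136 119.443,112.681 101.657,112.681 87.268,123.136 81.772,140.051 87.268,156.966 101.657,167.421 119.443,167.421 133.832,156.966.

Run 2: power S544 maps to stroke `#0000ff` (score). The run is open, so emit a `<polyline>` with points (Y-flipped): 216.832,33.878 206.237,35.340.

Run 3: S904 ⇒ cut layer `#ff00ff`. The run returns to its start, so emit a `<polygon>` with points (Y-flipped): 110.668,164.315 110.095,159.645 113.388,156.285 118.069,156.765 120.612,160.724 119.102,165.180 114.677,166.779.

Run 4: power S544 maps to stroke `#0000ff` (score). The run returns to its start, so emit a `<polygon>` with points (Y-flipped): 14.853,55.746 66.271,55.746 66.271,141.052 14.853,141.052.

<svg xmlns="http://www.w3.org/2000/svg" width="222.505mm" height="213.246mm" viewBox="0 0 222.505 213.246">
  <polygon points="139.328,140.051 133.832,123.136 119.443,112.681 101.657,112.681 87.268,123.136 81.772,140.051 87.268,156.966 101.657,167.421 119.443,167.421 133.832,156.966" fill="none" stroke="#0000ff"/>
  <polyline points="216.832,33.878 206.237,35.340" fill="none" stroke="#0000ff"/>
  <polygon points="110.668,164.315 110.095,159.645 113.388,156.285 118.069,156.765 120.612,160.724 119.102,165.180 114.677,166.779" fill="none" stroke="#ff00ff"/>
  <polygon points="14.853,55.746 66.271,55.746 66.271,141.052 14.853,141.052" fill="none" stroke="#0000ff"/>
</svg>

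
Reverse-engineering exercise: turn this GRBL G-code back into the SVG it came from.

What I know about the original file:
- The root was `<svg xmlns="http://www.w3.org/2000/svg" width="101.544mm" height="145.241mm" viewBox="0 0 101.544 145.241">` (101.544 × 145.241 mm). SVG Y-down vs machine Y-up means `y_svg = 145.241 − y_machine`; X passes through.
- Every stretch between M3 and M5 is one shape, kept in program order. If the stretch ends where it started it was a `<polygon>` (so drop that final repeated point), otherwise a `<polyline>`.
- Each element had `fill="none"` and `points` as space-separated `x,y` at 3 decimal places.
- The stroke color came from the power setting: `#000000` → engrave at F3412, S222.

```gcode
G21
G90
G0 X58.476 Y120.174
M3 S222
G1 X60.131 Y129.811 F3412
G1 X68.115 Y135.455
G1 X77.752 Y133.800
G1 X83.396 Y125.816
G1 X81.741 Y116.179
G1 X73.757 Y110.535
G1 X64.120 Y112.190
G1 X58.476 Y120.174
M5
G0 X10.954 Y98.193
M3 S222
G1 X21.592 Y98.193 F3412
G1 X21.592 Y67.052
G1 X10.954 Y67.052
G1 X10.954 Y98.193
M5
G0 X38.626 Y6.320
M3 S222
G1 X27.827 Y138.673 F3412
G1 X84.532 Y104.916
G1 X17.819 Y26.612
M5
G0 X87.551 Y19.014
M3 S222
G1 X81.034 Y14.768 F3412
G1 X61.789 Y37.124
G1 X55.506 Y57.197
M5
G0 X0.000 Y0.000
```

<svg xmlns="http://www.w3.org/2000/svg" width="101.544mm" height="145.241mm" viewBox="0 0 101.544 145.241">
  <polygon points="58.476,25.067 60.131,15.430 68.115,9.786 77.752,11.441 83.396,19.425 81.741,29.062 73.757,34.706 64.120,33.051" fill="none" stroke="#000000"/>
  <polygon points="10.954,47.048 21.592,47.048 21.592,78.189 10.954,78.189" fill="none" stroke="#000000"/>
  <polyline points="38.626,138.921 27.827,6.568 84.532,40.325 17.819,118.629" fill="none" stroke="#000000"/>
  <polyline points="87.551,126.227 81.034,130.473 61.789,108.117 55.506,88.044" fill="none" stroke="#000000"/>
</svg>

Each laser-on run becomes one SVG element. Flip Y back into SVG space with y_svg = 145.241 − y_machine. Every run uses S222, so all elements get stroke `#000000` (engrave).

Run 1: The run returns to its start, so emit a `<polygon>` with points (Y-flipped): 58.476,25.067 60.131,15.430 68.115,9.786 77.752,11.441 83.396,19.425 81.741,29.062 73.757,34.706 64.120,33.051.

Run 2: The run returns to its start, so emit a `<polygon>` with points (Y-flipped): 10.954,47.048 21.592,47.048 21.592,78.189 10.954,78.189.

Run 3: The run is open, so emit a `<polyline>` with points (Y-flipped): 38.626,138.921 27.827,6.568 84.532,40.325 17.819,118.629.

Run 4: The run is open, so emit a `<polyline>` with points (Y-flipped): 87.551,126.227 81.034,130.473 61.789,108.117 55.506,88.044.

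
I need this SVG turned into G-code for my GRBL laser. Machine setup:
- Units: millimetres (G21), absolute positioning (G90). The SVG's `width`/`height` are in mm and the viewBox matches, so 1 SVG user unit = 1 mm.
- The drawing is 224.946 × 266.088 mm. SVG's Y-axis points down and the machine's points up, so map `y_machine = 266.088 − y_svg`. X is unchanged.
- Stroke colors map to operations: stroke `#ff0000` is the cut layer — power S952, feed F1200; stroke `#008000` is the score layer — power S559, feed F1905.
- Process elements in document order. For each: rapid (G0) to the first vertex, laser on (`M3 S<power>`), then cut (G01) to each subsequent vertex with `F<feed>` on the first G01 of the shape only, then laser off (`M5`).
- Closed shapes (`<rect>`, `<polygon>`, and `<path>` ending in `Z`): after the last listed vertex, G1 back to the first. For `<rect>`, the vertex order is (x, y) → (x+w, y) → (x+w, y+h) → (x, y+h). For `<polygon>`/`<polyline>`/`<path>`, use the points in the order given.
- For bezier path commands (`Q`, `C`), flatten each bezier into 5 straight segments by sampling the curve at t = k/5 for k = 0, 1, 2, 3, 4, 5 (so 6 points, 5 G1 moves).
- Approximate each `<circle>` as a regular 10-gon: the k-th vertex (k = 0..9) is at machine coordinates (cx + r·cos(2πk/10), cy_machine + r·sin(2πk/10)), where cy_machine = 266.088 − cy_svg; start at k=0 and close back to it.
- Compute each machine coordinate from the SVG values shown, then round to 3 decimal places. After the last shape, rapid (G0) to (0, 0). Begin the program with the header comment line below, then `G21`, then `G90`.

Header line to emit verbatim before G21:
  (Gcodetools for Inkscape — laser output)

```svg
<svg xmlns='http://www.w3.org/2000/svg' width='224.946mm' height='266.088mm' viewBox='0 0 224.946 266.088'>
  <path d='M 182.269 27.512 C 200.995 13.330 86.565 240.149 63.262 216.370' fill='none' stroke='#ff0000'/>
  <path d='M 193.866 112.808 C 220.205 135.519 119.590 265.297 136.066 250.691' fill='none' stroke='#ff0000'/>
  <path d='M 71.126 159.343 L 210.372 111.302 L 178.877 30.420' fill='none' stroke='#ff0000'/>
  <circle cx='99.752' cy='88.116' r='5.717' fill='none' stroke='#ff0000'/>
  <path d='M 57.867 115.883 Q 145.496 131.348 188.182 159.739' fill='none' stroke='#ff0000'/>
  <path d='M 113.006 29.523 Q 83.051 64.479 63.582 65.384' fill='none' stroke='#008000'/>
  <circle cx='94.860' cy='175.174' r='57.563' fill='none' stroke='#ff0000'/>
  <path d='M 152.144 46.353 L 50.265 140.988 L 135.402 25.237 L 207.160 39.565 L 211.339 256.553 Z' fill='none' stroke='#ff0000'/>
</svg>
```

(Gcodetools for Inkscape — laser output)
G21
G90
G0 X182.269 Y238.576
M3 S952
G01 X179.320 Y222.098 F1200
G01 X155.179 Y171.376
G01 X120.612 Y110.008
G01 X86.385 Y61.590
G01 X63.262 Y49.718
M5
G0 X193.866 Y153.280
M3 S952
G01 X196.387 Y128.817 F1200
G01 X180.154 Y90.728
G01 X156.880 Y51.081
G01 X138.279 Y21.948
G01 X136.066 Y15.397
M5
G0 X71.126 Y106.745
M3 S952
G01 X210.372 Y154.786 F1200
G01 X178.877 Y235.668
M5
G0 X105.469 Y177.972
M3 S952
G01 X104.377 Y181.332 F1200
G01 X101.519 Y183.409
G01 X97.985 Y183.409
G01 X95.127 Y181.332
G01 X94.035 Y177.972
G01 X95.127 Y174.612
G01 X97.985 Y172.535
G01 X101.519 Y172.535
G01 X104.377 Y174.612
G01 X105.469 Y177.972
M5
G0 X57.867 Y150.205
M3 S952
G01 X91.121 Y143.502 F1200
G01 X120.779 Y135.765
G01 X146.842 Y126.994
G01 X169.310 Y117.188
G01 X188.182 Y106.349
M5
G0 X113.006 Y236.565
M3 S559
G01 X101.443 Y223.945 F1905
G01 X90.720 Y214.048
G01 X80.835 Y206.876
G01 X71.789 Y202.428
G01 X63.582 Y200.704
M5
G0 X152.423 Y90.914
M3 S952
G01 X141.429 Y124.749 F1200
G01 X112.648 Y145.660
G01 X77.072 Y145.660
G01 X48.291 Y124.749
G01 X37.297 Y90.914
G01 X48.291 Y57.079
G01 X77.072 Y36.168
G01 X112.648 Y36.168
G01 X141.429 Y57.079
G01 X152.423 Y90.914
M5
G0 X152.144 Y219.735
M3 S952
G01 X50.265 Y125.100 F1200
G01 X135.402 Y240.851
G01 X207.160 Y226.523
G01 X211.339 Y9.535
G01 X152.144 Y219.735
M5
G0 X0.000 Y0.000

Since the viewBox matches the mm dimensions, user units are millimetres directly. The only transform is the Y-flip y_m = 266.088 − y_svg.

Shape 1 is a cubic bezier drawn with `<path>`. Its stroke #ff0000 means cut at S952, F1200. After flipping Y the toolpath is (182.269,238.576) → (179.320,222.098) → (155.179,171.376) → (120.612,110.008) → (86.385,61.590) → (63.262,49.718).

Shape 2 is a cubic bezier drawn with `<path>`. Its stroke #ff0000 means cut at S952, F1200. After flipping Y the toolpath is (193.866,153.280) → (196.387,128.817) → (180.154,90.728) → (156.880,51.081) → (138.279,21.948) → (136.066,15.397).

Shape 3 is a open polyline drawn with `<path>`. Its stroke #ff0000 means cut at S952, F1200. After flipping Y the toolpath is (71.126,106.745) → (210.372,154.786) → (178.877,235.668).

Shape 4 is a circle drawn with `<circle>`. Its stroke #ff0000 means cut at S952, F1200. After flipping Y the toolpath is (105.469,177.972) → (104.377,181.332) → (101.519,183.409) → (97.985,183.409) → (95.127,181.332) → (94.035,177.972) → (95.127,174.612) → (97.985,172.535) → (101.519,172.535) → (104.377,174.612) → (105.469,177.972), returning to the start.

Shape 5 is a quadratic bezier drawn with `<path>`. Its stroke #ff0000 means cut at S952, F1200. After flipping Y the toolpath is (57.867,150.205) → (91.121,143.502) → (120.779,135.765) → (146.842,126.994) → (169.310,117.188) → (188.182,106.349).

Shape 6 is a quadratic bezier drawn with `<path>`. Its stroke #008000 means score at S559, F1905. After flipping Y the toolpath is (113.006,236.565) → (101.443,223.945) → (90.720,214.048) → (80.835,206.876) → (71.789,202.428) → (63.582,200.704).

Shape 7 is a circle drawn with `<circle>`. Its stroke #ff0000 means cut at S952, F1200. After flipping Y the toolpath is (152.423,90.914) → (141.429,124.749) → (112.648,145.660) → (77.072,145.660) → (48.291,124.749) → (37.297,90.914) → (48.291,57.079) → (77.072,36.168) → (112.648,36.168) → (141.429,57.079) → (152.423,90.914), returning to the start.

Shape 8 is a closed polygon drawn with `<path>`. Its stroke #ff0000 means cut at S952, F1200. After flipping Y the toolpath is (152.144,219.735) → (50.265,125.100) → (135.402,240.851) → (207.160,226.523) → (211.339,9.535) → (152.144,219.735), returning to the start.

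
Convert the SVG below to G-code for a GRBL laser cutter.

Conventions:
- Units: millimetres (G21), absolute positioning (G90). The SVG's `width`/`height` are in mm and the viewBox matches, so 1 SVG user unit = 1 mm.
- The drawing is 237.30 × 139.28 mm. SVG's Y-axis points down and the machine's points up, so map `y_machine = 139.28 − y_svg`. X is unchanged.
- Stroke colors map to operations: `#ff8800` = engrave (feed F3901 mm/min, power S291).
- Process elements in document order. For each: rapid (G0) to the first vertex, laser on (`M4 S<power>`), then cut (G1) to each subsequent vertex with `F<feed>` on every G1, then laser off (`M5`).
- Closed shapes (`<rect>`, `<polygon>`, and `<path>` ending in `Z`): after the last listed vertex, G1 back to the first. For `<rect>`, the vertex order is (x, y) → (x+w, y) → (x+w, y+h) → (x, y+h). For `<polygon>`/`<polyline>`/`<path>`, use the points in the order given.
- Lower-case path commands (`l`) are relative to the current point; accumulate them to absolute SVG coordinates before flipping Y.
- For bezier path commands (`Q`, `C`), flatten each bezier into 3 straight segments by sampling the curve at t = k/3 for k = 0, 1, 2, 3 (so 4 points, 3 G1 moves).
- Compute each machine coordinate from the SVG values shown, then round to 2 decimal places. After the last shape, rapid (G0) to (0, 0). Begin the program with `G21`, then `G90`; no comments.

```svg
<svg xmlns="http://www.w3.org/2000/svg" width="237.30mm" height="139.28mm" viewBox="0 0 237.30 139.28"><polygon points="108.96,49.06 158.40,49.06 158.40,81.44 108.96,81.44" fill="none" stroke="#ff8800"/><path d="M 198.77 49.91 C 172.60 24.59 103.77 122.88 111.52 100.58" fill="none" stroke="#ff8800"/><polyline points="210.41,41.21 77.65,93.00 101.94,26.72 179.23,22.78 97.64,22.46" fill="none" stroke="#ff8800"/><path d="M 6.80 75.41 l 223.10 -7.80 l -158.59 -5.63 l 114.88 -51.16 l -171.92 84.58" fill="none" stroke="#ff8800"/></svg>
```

Since the viewBox matches the mm dimensions, user units are millimetres directly. The only transform is the Y-flip y_m = 139.28 − y_svg.

Shape 1 is a rectangle drawn with `<polygon>`. Its stroke #ff8800 means engrave at S291, F3901. After flipping Y the toolpath is (108.96,90.22) → (158.40,90.22) → (158.40,57.84) → (108.96,57.84) → (108.96,90.22), returning to the start.

Shape 2 is a cubic bezier drawn with `<path>`. Its stroke #ff8800 means engrave at S291, F3901. After flipping Y the toolpath is (198.77,89.37) → (162.80,82.53) → (124.88,47.55) → (111.52,38.70).

Shape 3 is a open polyline drawn with `<polyline>`. Its stroke #ff8800 means engrave at S291, F3901. After flipping Y the toolpath is (210.41,98.07) → (77.65,46.28) → (101.94,112.56) → (179.23,116.50) → (97.64,116.82).

Shape 4 is a open polyline drawn with `<path>`. Its stroke #ff8800 means engrave at S291, F3901. After flipping Y the toolpath is (6.80,63.87) → (229.90,71.67) → (71.31,77.30) → (186.19,128.46) → (14.27,43.88).

G21
G90
G0 X108.96 Y90.22
M4 S291
G1 X158.40 Y90.22 F3901
G1 X158.40 Y57.84 F3901
G1 X108.96 Y57.84 F3901
G1 X108.96 Y90.22 F3901
M5
G0 X198.77 Y89.37
M4 S291
G1 X162.80 Y82.53 F3901
G1 X124.88 Y47.55 F3901
G1 X111.52 Y38.70 F3901
M5
G0 X210.41 Y98.07
M4 S291
G1 X77.65 Y46.28 F3901
G1 X101.94 Y112.56 F3901
G1 X179.23 Y116.50 F3901
G1 X97.64 Y116.82 F3901
M5
G0 X6.80 Y63.87
M4 S291
G1 X229.90 Y71.67 F3901
G1 X71.31 Y77.30 F3901
G1 X186.19 Y128.46 F3901
G1 X14.27 Y43.88 F3901
M5
G0 X0.00 Y0.00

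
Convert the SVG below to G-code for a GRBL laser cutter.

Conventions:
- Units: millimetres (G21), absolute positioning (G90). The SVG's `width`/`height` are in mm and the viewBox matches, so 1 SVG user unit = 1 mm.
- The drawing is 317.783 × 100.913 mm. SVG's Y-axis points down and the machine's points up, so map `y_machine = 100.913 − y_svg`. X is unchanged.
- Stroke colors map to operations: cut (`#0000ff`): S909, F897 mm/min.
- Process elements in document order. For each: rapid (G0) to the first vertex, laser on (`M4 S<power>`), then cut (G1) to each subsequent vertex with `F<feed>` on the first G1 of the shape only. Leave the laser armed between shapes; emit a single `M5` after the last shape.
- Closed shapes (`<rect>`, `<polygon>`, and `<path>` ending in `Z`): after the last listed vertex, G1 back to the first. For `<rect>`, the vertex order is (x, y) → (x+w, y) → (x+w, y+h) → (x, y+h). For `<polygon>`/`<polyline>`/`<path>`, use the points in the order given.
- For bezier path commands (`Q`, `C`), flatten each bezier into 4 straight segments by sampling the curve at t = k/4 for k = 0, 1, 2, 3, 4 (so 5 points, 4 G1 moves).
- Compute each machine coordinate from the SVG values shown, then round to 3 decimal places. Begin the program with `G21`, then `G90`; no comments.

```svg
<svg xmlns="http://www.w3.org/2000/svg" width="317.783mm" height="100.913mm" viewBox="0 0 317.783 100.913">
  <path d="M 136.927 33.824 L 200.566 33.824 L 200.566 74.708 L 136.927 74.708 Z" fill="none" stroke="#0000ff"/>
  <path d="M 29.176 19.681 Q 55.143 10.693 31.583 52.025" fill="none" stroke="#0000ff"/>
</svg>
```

viewBox `0 0 317.783 100.913` with mm width/height → 1 unit = 1 mm. Flip: y_m = 100.913 − y_svg.

**Shape 1** — `<path>` rectangle, stroke `#0000ff` → cut (S909, F897). Machine vertices: (136.927,67.089) → (200.566,67.089) → (200.566,26.205) → (136.927,26.205) → (136.927,67.089). Closed: final G1 returns to the first vertex.

**Shape 2** — `<path>` quadratic bezier, stroke `#0000ff` → cut (S909, F897). Control points (SVG): P0=(29.176,19.681), P1=(55.143,10.693), P2=(31.583,52.025); sampled at t=k/4. Machine vertices: (29.176,81.232) → (39.064,82.581) → (42.761,77.640) → (40.268,66.409) → (31.583,48.888). Open path.

G21
G90
G0 X136.927 Y67.089
M4 S909
G1 X200.566 Y67.089 F897
G1 X200.566 Y26.205
G1 X136.927 Y26.205
G1 X136.927 Y67.089
G0 X29.176 Y81.232
M4 S909
G1 X39.064 Y82.581 F897
G1 X42.761 Y77.640
G1 X40.268 Y66.409
G1 X31.583 Y48.888
M5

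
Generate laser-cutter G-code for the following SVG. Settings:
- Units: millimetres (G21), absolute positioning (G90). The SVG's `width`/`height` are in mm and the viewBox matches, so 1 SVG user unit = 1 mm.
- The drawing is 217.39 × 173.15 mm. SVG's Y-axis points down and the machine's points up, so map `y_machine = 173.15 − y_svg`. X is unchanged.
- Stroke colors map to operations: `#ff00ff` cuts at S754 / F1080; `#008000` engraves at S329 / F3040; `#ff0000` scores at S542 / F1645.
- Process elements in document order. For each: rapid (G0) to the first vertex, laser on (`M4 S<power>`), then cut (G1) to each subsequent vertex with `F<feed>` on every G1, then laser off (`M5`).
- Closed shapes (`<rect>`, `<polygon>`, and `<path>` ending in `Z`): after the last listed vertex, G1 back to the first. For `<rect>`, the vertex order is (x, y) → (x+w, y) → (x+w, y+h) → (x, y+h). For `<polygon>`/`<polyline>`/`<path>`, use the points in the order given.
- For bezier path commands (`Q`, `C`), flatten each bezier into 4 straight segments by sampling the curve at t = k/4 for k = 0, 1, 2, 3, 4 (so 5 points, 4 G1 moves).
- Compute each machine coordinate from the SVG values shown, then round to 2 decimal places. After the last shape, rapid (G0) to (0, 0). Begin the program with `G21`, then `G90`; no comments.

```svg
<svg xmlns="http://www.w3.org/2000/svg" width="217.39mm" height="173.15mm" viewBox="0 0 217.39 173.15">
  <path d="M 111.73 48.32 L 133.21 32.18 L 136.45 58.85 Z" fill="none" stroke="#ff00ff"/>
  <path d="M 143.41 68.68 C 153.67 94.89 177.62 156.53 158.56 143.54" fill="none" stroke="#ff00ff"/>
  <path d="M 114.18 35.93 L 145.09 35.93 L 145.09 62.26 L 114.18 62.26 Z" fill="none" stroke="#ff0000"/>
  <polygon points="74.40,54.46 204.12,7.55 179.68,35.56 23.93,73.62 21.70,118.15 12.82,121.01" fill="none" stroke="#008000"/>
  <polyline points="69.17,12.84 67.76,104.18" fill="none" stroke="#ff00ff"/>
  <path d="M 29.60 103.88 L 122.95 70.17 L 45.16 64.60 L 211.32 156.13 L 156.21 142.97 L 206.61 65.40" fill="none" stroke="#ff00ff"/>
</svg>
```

G21
G90
G0 X111.73 Y124.83
M4 S754
G1 X133.21 Y140.97 F1080
G1 X136.45 Y114.30 F1080
G1 X111.73 Y124.83 F1080
M5
G0 X143.41 Y104.47
M4 S754
G1 X152.79 Y79.89 F1080
G1 X161.98 Y52.34 F1080
G1 X165.68 Y32.14 F1080
G1 X158.56 Y29.61 F1080
M5
G0 X114.18 Y137.22
M4 S542
G1 X145.09 Y137.22 F1645
G1 X145.09 Y110.89 F1645
G1 X114.18 Y110.89 F1645
G1 X114.18 Y137.22 F1645
M5
G0 X74.40 Y118.69
M4 S329
G1 X204.12 Y165.60 F3040
G1 X179.68 Y137.59 F3040
G1 X23.93 Y99.53 F3040
G1 X21.70 Y55.00 F3040
G1 X12.82 Y52.14 F3040
G1 X74.40 Y118.69 F3040
M5
G0 X69.17 Y160.31
M4 S754
G1 X67.76 Y68.97 F1080
M5
G0 X29.60 Y69.27
M4 S754
G1 X122.95 Y102.98 F1080
G1 X45.16 Y108.55 F1080
G1 X211.32 Y17.02 F1080
G1 X156.21 Y30.18 F1080
G1 X206.61 Y107.75 F1080
M5
G0 X0.00 Y0.00

1 u = 1 mm; y_m = 173.15 − y.

[1] `<path>` regular polygon, #ff00ff→cut S754 F1080: (111.73,124.83) → (133.21,140.97) → (136.45,114.30) → (111.73,124.83) (closed)

[2] `<path>` cubic bezier, #ff00ff→cut S754 F1080: (143.41,104.47) → (152.79,79.89) → (161.98,52.34) → (165.68,32.14) → (158.56,29.61)

[3] `<path>` rectangle, #ff0000→score S542 F1645: (114.18,137.22) → (145.09,137.22) → (145.09,110.89) → (114.18,110.89) → (114.18,137.22) (closed)

[4] `<polygon>` closed polygon, #008000→engrave S329 F3040: (74.40,118.69) → (204.12,165.60) → (179.68,137.59) → (23.93,99.53) → (21.70,55.00) → (12.82,52.14) → (74.40,118.69) (closed)

[5] `<polyline>` line segment, #ff00ff→cut S754 F1080: (69.17,160.31) → (67.76,68.97)

[6] `<path>` open polyline, #ff00ff→cut S754 F1080: (29.60,69.27) → (122.95,102.98) → (45.16,108.55) → (211.32,17.02) → (156.21,30.18) → (206.61,107.75)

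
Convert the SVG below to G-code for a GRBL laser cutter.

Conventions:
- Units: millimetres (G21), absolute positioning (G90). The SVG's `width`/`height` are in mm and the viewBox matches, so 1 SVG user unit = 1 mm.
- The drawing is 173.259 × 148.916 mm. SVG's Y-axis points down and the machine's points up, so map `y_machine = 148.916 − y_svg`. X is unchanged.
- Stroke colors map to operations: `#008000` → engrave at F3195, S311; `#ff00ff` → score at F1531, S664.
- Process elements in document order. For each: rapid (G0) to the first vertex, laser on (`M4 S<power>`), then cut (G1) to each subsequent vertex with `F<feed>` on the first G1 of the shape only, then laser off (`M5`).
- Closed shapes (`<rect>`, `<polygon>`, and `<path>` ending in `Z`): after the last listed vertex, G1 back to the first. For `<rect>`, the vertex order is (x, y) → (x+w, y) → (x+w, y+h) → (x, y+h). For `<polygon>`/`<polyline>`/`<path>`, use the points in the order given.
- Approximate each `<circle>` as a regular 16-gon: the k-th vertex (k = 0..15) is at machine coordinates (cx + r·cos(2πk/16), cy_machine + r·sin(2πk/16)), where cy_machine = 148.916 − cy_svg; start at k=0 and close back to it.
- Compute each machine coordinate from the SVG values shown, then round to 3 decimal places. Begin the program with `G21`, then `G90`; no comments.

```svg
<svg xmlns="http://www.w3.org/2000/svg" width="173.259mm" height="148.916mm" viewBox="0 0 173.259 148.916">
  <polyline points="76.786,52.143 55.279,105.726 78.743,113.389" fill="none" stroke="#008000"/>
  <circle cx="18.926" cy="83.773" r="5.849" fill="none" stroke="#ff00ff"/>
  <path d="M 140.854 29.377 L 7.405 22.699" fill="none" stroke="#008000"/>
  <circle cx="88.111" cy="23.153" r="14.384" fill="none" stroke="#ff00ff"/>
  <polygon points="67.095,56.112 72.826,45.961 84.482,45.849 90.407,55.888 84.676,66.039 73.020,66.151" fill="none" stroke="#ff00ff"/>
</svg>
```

G21
G90
G0 X76.786 Y96.773
M4 S311
G1 X55.279 Y43.190 F3195
G1 X78.743 Y35.527
M5
G0 X24.775 Y65.143
M4 S664
G1 X24.330 Y67.381 F1531
G1 X23.062 Y69.279
G1 X21.164 Y70.547
G1 X18.926 Y70.992
G1 X16.688 Y70.547
G1 X14.790 Y69.279
G1 X13.522 Y67.381
G1 X13.077 Y65.143
G1 X13.522 Y62.905
G1 X14.790 Y61.007
G1 X16.688 Y59.739
G1 X18.926 Y59.294
G1 X21.164 Y59.739
G1 X23.062 Y61.007
G1 X24.330 Y62.905
G1 X24.775 Y65.143
M5
G0 X140.854 Y119.539
M4 S311
G1 X7.405 Y126.217 F3195
M5
G0 X102.495 Y125.763
M4 S664
G1 X101.400 Y131.268 F1531
G1 X98.282 Y135.934
G1 X93.616 Y139.052
G1 X88.111 Y140.147
G1 X82.606 Y139.052
G1 X77.940 Y135.934
G1 X74.822 Y131.268
G1 X73.727 Y125.763
G1 X74.822 Y120.258
G1 X77.940 Y115.592
G1 X82.606 Y112.474
G1 X88.111 Y111.379
G1 X93.616 Y112.474
G1 X98.282 Y115.592
G1 X101.400 Y120.258
G1 X102.495 Y125.763
M5
G0 X67.095 Y92.804
M4 S664
G1 X72.826 Y102.955 F1531
G1 X84.482 Y103.067
G1 X90.407 Y93.028
G1 X84.676 Y82.877
G1 X73.020 Y82.765
G1 X67.095 Y92.804
M5

Since the viewBox matches the mm dimensions, user units are millimetres directly. The only transform is the Y-flip y_m = 148.916 − y_svg.

Shape 1 is a open polyline drawn with `<polyline>`. Its stroke #008000 means engrave at S311, F3195. After flipping Y the toolpath is (76.786,96.773) → (55.279,43.190) → (78.743,35.527).

Shape 2 is a circle drawn with `<circle>`. Its stroke #ff00ff means score at S664, F1531. After flipping Y the toolpath is (24.775,65.143) → (24.330,67.381) → (23.062,69.279) → (21.164,70.547) → (18.926,70.992) → (16.688,70.547) → (14.790,69.279) → (13.522,67.381) → (13.077,65.143) → (13.522,62.905) → (14.790,61.007) → (16.688,59.739) → (18.926,59.294) → (21.164,59.739) → (23.062,61.007) → (24.330,62.905) → (24.775,65.143), returning to the start.

Shape 3 is a line segment drawn with `<path>`. Its stroke #008000 means engrave at S311, F3195. After flipping Y the toolpath is (140.854,119.539) → (7.405,126.217).

Shape 4 is a circle drawn with `<circle>`. Its stroke #ff00ff means score at S664, F1531. After flipping Y the toolpath is (102.495,125.763) → (101.400,131.268) → (98.282,135.934) → (93.616,139.052) → (88.111,140.147) → (82.606,139.052) → (77.940,135.934) → (74.822,131.268) → (73.727,125.763) → (74.822,120.258) → (77.940,115.592) → (82.606,112.474) → (88.111,111.379) → (93.616,112.474) → (98.282,115.592) → (101.400,120.258) → (102.495,125.763), returning to the start.

Shape 5 is a regular polygon drawn with `<polygon>`. Its stroke #ff00ff means score at S664, F1531. After flipping Y the toolpath is (67.095,92.804) → (72.826,102.955) → (84.482,103.067) → (90.407,93.028) → (84.676,82.877) → (73.020,82.765) → (67.095,92.804), returning to the start.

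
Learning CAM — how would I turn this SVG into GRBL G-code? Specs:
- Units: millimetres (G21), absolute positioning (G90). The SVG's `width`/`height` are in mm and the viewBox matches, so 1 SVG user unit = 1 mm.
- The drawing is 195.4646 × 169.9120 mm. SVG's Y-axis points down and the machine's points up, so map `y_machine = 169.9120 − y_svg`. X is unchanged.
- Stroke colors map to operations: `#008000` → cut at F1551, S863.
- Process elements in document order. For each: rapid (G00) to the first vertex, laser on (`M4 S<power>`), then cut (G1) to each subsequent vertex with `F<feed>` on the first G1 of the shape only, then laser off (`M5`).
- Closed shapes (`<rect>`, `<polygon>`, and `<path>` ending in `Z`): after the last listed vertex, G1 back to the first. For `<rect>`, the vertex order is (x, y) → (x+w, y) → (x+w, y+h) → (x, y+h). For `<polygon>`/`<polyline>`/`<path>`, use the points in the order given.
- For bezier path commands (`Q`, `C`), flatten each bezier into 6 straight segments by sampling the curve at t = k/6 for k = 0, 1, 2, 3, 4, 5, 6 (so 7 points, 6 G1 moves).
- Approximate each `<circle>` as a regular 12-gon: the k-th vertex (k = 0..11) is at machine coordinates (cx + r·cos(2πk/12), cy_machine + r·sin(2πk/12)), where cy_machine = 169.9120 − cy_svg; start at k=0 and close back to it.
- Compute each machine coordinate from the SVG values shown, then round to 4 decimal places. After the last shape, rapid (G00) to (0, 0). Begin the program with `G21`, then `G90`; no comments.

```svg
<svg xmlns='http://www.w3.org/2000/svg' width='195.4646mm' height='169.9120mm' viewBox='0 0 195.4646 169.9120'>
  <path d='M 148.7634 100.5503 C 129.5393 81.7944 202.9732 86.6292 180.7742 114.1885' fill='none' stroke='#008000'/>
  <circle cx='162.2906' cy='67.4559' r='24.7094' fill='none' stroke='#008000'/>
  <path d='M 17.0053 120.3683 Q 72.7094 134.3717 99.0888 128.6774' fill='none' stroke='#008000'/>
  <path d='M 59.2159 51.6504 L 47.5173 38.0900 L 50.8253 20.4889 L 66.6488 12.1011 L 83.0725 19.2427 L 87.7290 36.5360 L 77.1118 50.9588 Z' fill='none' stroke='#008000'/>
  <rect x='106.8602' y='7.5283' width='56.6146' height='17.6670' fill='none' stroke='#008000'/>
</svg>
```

G21
G90
G00 X148.7634 Y69.3617
M4 S863
G1 X146.0011 Y76.7778 F1551
G1 X153.4516 Y80.2861
G1 X165.8844 Y79.9108
G1 X178.0693 Y75.6759
G1 X184.7760 Y67.6054
G1 X180.7742 Y55.7235
M5
G00 X187.0000 Y102.4561
M4 S863
G1 X183.6896 Y114.8108 F1551
G1 X174.6453 Y123.8551
G1 X162.2906 Y127.1655
G1 X149.9359 Y123.8551
G1 X140.8916 Y114.8108
G1 X137.5812 Y102.4561
G1 X140.8916 Y90.1014
G1 X149.9359 Y81.0571
G1 X162.2906 Y77.7467
G1 X174.6453 Y81.0571
G1 X183.6896 Y90.1014
G1 X187.0000 Y102.4561
M5
G00 X17.0053 Y49.5437
M4 S863
G1 X34.7588 Y45.4231 F1551
G1 X50.8831 Y42.3967
G1 X65.3782 Y40.4647
G1 X78.2442 Y39.6270
G1 X89.4811 Y39.8837
G1 X99.0888 Y41.2346
M5
G00 X59.2159 Y118.2616
M4 S863
G1 X47.5173 Y131.8220 F1551
G1 X50.8253 Y149.4231
G1 X66.6488 Y157.8109
G1 X83.0725 Y150.6693
G1 X87.7290 Y133.3760
G1 X77.1118 Y118.9532
G1 X59.2159 Y118.2616
M5
G00 X106.8602 Y162.3837
M4 S863
G1 X163.4748 Y162.3837 F1551
G1 X163.4748 Y144.7167
G1 X106.8602 Y144.7167
G1 X106.8602 Y162.3837
M5
G00 X0.0000 Y0.0000

1 u = 1 mm; y_m = 169.9120 − y.

[1] `<path>` cubic bezier, #008000→cut S863 F1551: (148.7634,69.3617) → (146.0011,76.7778) → (153.4516,80.2861) → (165.8844,79.9108) → (178.0693,75.6759) → (184.7760,67.6054) → (180.7742,55.7235)

[2] `<circle>` circle, #008000→cut S863 F1551: (187.0000,102.4561) → (183.6896,114.8108) → (174.6453,123.8551) → (162.2906,127.1655) → (149.9359,123.8551) → (140.8916,114.8108) → (137.5812,102.4561) → (140.8916,90.1014) → (149.9359,81.0571) → (162.2906,77.7467) → (174.6453,81.0571) → (183.6896,90.1014) → (187.0000,102.4561) (closed)

[3] `<path>` quadratic bezier, #008000→cut S863 F1551: (17.0053,49.5437) → (34.7588,45.4231) → (50.8831,42.3967) → (65.3782,40.4647) → (78.2442,39.6270) → (89.4811,39.8837) → (99.0888,41.2346)

[4] `<path>` regular polygon, #008000→cut S863 F1551: (59.2159,118.2616) → (47.5173,131.8220) → (50.8253,149.4231) → (66.6488,157.8109) → (83.0725,150.6693) → (87.7290,133.3760) → (77.1118,118.9532) → (59.2159,118.2616) (closed)

[5] `<rect>` rectangle, #008000→cut S863 F1551: (106.8602,162.3837) → (163.4748,162.3837) → (163.4748,144.7167) → (106.8602,144.7167) → (106.8602,162.3837) (closed)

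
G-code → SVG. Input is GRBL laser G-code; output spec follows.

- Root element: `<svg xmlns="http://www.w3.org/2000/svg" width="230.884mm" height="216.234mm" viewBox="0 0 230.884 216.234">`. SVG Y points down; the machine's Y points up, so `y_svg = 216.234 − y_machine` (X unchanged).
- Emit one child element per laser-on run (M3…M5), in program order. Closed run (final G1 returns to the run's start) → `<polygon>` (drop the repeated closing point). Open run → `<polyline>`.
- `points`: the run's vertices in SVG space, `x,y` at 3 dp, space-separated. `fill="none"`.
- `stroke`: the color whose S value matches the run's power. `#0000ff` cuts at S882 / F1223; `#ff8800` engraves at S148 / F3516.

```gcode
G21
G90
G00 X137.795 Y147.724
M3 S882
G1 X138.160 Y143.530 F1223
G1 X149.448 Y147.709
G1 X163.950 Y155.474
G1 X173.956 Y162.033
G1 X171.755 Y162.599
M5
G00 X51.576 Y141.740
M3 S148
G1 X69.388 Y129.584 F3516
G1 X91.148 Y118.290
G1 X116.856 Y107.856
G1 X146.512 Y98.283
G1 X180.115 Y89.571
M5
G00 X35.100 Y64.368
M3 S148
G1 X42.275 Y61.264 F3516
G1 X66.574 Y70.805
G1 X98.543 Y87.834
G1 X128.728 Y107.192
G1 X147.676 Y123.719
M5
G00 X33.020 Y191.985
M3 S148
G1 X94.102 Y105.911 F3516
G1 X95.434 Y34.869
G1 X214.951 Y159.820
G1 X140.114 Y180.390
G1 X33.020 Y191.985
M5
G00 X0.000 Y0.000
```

<svg xmlns="http://www.w3.org/2000/svg" width="230.884mm" height="216.234mm" viewBox="0 0 230.884 216.234">
  <polyline points="137.795,68.510 138.160,72.704 149.448,68.525 163.950,60.760 173.956,54.201 171.755,53.635" fill="none" stroke="#0000ff"/>
  <polyline points="51.576,74.494 69.388,86.650 91.148,97.944 116.856,108.378 146.512,117.951 180.115,126.663" fill="none" stroke="#ff8800"/>
  <polyline points="35.100,151.866 42.275,154.970 66.574,145.429 98.543,128.400 128.728,109.042 147.676,92.515" fill="none" stroke="#ff8800"/>
  <polygon points="33.020,24.249 94.102,110.323 95.434,181.365 214.951,56.414 140.114,35.844" fill="none" stroke="#ff8800"/>
</svg>

y_svg = 216.234 − y_m.

[1] S882→`#0000ff` (cut); open run; points: 137.795,68.510 138.160,72.704 149.448,68.525 163.950,60.760 173.956,54.201 171.755,53.635

[2] S148→`#ff8800` (engrave); open run; points: 51.576,74.494 69.388,86.650 91.148,97.944 116.856,108.378 146.512,117.951 180.115,126.663

[3] S148→`#ff8800` (engrave); open run; points: 35.100,151.866 42.275,154.970 66.574,145.429 98.543,128.400 128.728,109.042 147.676,92.515

[4] S148→`#ff8800` (engrave); closed run; points: 33.020,24.249 94.102,110.323 95.434,181.365 214.951,56.414 140.114,35.844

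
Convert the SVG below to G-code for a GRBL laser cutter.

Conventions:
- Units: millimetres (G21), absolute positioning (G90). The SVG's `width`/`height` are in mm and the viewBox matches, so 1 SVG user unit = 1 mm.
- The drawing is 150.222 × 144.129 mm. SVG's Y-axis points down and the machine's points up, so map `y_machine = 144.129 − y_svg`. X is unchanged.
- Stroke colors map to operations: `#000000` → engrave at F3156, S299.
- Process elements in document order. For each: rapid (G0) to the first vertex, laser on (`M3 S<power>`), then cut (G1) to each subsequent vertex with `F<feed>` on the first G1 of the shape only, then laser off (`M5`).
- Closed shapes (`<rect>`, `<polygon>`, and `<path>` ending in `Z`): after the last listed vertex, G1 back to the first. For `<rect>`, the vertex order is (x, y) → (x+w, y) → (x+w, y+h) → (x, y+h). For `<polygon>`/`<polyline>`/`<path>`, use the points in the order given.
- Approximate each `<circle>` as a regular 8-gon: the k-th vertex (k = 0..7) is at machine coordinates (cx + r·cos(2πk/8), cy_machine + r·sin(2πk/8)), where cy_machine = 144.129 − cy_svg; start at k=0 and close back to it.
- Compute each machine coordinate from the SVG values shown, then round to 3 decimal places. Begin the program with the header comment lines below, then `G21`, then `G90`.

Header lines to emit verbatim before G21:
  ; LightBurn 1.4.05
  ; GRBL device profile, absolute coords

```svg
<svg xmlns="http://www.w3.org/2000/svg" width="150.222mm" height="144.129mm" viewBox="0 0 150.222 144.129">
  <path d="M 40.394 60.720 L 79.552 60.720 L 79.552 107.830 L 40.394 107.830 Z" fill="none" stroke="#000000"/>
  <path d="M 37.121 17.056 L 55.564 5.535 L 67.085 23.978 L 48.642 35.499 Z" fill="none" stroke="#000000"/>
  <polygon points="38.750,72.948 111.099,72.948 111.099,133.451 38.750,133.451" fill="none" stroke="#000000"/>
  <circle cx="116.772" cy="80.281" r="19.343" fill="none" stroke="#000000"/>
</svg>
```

Since the viewBox matches the mm dimensions, user units are millimetres directly. The only transform is the Y-flip y_m = 144.129 − y_svg.

Shape 1 is a rectangle drawn with `<path>`. Its stroke #000000 means engrave at S299, F3156. After flipping Y the toolpath is (40.394,83.409) → (79.552,83.409) → (79.552,36.299) → (40.394,36.299) → (40.394,83.409), returning to the start.

Shape 2 is a regular polygon drawn with `<path>`. Its stroke #000000 means engrave at S299, F3156. After flipping Y the toolpath is (37.121,127.073) → (55.564,138.594) → (67.085,120.151) → (48.642,108.630) → (37.121,127.073), returning to the start.

Shape 3 is a rectangle drawn with `<polygon>`. Its stroke #000000 means engrave at S299, F3156. After flipping Y the toolpath is (38.750,71.181) → (111.099,71.181) → (111.099,10.678) → (38.750,10.678) → (38.750,71.181), returning to the start.

Shape 4 is a circle drawn with `<circle>`. Its stroke #000000 means engrave at S299, F3156. After flipping Y the toolpath is (136.115,63.848) → (130.450,77.526) → (116.772,83.191) → (103.094,77.526) → (97.429,63.848) → (103.094,50.170) → (116.772,44.505) → (130.450,50.170) → (136.115,63.848), returning to the start.

; LightBurn 1.4.05
; GRBL device profile, absolute coords
G21
G90
G0 X40.394 Y83.409
M3 S299
G1 X79.552 Y83.409 F3156
G1 X79.552 Y36.299
G1 X40.394 Y36.299
G1 X40.394 Y83.409
M5
G0 X37.121 Y127.073
M3 S299
G1 X55.564 Y138.594 F3156
G1 X67.085 Y120.151
G1 X48.642 Y108.630
G1 X37.121 Y127.073
M5
G0 X38.750 Y71.181
M3 S299
G1 X111.099 Y71.181 F3156
G1 X111.099 Y10.678
G1 X38.750 Y10.678
G1 X38.750 Y71.181
M5
G0 X136.115 Y63.848
M3 S299
G1 X130.450 Y77.526 F3156
G1 X116.772 Y83.191
G1 X103.094 Y77.526
G1 X97.429 Y63.848
G1 X103.094 Y50.170
G1 X116.772 Y44.505
G1 X130.450 Y50.170
G1 X136.115 Y63.848
M5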